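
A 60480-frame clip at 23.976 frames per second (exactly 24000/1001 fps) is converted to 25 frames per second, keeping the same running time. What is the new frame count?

63063 frames

Target frames = source frames × (target rate / source rate) = 60480 × (25)/(24000/1001) = 60480 × 1001/960 = 63063.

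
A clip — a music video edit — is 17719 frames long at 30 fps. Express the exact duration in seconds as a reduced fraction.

17719/30 seconds

Running time = 17719 ÷ (30) = 17719 × 1/30 = 17719/30 s.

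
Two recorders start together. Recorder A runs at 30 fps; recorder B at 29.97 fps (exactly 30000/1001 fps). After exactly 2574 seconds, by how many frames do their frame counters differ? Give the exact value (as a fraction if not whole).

540/7 frames

A emits 30 × 2574 = 77220 frames; B emits 30000/1001 × 2574 = 540000/7.
Difference = 540/7 frames (≈ 77.1429); B is behind A.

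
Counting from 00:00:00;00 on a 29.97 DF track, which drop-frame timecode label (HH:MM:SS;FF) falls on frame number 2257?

Ten DF minutes hold 17982 frames, so frame 2257 lies in block 0 (frames 0–17981) with 2257 frames into that block.
The block's first minute is 1800 frames and the rest 1798 each; 2257 frames reaches minute 1, so 0 × 18 + 1 × 2 = 2 labels have been skipped so far.
Adding those back, label number 2257 + 2 = 2259 at 30 labels/s is 75 s + 9 f = 0 h 1 min 15 s frame 9, i.e. 00:01:15;09.

00:01:15;09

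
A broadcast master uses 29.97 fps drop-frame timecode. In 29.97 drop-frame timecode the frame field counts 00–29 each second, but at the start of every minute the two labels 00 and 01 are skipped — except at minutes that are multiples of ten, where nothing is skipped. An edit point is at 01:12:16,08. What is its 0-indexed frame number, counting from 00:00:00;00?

129958

As if non-drop at 30 labels/s: (1 × 3600 + 12 × 60 + 16) × 30 + 8 = 130088.
Minute boundaries passed: 72; those not divisible by 10: 72 − 7 = 65; dropped labels = 2 × 65 = 130.
Actual frame index = 130088 − 130 = 129958.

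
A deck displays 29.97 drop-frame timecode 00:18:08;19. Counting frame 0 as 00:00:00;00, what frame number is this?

32625

As if non-drop at 30 labels/s: (0 × 3600 + 18 × 60 + 8) × 30 + 19 = 32659.
Minute boundaries passed: 18; those not divisible by 10: 18 − 1 = 17; dropped labels = 2 × 17 = 34.
Actual frame index = 32659 − 34 = 32625.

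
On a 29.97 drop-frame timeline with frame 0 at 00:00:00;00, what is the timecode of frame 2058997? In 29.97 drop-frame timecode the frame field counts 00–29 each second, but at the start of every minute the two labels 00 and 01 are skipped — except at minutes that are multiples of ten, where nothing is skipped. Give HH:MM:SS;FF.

Each 10-minute DF block holds 10 × 60 × 30 − 9 × 2 = 17982 frames. 2058997 ÷ 17982 → 114 full blocks, remainder 9049.
Within the partial block the first minute is 1800 frames and each further minute 1798, so 5 further minute boundaries passed. Total skipped labels = 18 × 114 + 2 × 5 = 2062.
Non-drop label index = 2058997 + 2062 = 2061059; at 30 labels/s that is 19:05:01:29, i.e. DF 19:05:01;29.

19:05:01;29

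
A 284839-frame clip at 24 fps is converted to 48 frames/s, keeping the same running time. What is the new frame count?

Target frames = source frames × (target rate / source rate) = 284839 × (48)/(24) = 284839 × 2 = 569678.

569678 frames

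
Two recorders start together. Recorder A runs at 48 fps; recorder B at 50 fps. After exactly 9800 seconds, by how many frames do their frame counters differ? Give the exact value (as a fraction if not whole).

A emits 48 × 9800 = 470400 frames; B emits 50 × 9800 = 490000.
Difference = 19600 frames; B is ahead of A.

19600 frames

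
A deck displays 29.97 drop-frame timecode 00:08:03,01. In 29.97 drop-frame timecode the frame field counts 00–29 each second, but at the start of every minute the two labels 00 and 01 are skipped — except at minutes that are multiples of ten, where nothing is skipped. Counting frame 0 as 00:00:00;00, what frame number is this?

14475

Complete 10-minute blocks: 0, each 17982 frames → 0.
Remaining 8 whole minutes in the current block: 1800 + 7 × 1798 = 14386 frames.
Within the current minute: 3 × 30 + 1 − 2 = 89 (labels ;00/;01 skipped at this minute). Total = 0 + 14386 + 89 = 14475.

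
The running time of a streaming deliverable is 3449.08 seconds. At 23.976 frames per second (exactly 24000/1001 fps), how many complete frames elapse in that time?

82695 frames

Frames = 3449.08 × 24000/1001 = 82777920/1001 ≈ 82695.2248.
Complete frames: 82695.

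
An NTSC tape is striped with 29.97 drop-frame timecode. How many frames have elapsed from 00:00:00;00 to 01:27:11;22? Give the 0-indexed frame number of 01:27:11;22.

156794

Complete 10-minute blocks: 8, each 17982 frames → 143856.
Remaining 7 whole minutes in the current block: 1800 + 6 × 1798 = 12588 frames.
Within the current minute: 11 × 30 + 22 − 2 = 350 (labels ;00/;01 skipped at this minute). Total = 143856 + 12588 + 350 = 156794.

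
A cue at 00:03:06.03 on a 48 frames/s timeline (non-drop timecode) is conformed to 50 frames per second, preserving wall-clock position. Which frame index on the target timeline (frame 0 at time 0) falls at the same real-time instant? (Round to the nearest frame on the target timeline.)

Source frame index: (0×3600 + 3×60 + 6) × 48 + 3 = 8931.
Real time: 8931 / (48) = 2977/16 s.
Target frame: (2977/16) × (50) = 74425/8 ≈ 9303.125 → 9303.

frame 9303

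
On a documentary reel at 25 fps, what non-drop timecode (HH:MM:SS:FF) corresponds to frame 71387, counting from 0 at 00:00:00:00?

71387 ÷ 25 = 2855 full seconds, remainder 12 frames.
2855 s = 0 h 47 min 35 s.
Timecode: 00:47:35:12.

00:47:35:12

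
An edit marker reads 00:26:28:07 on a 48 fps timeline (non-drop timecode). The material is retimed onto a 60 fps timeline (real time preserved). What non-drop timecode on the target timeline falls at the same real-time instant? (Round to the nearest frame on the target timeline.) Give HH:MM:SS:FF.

Source frame index: (0×3600 + 26×60 + 28) × 48 + 7 = 76231.
Real time: 76231 / (48) = 76231/48 s.
Target frame: (76231/48) × (60) = 381155/4 ≈ 95288.750 → 95289.
At 60 labels/s: frame 95289 → 00:26:28:09.

00:26:28:09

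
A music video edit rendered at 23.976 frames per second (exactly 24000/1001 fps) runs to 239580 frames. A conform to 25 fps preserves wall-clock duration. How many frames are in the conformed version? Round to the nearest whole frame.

Frames at target rate = 239580 × (25) / (24000/1001) = 3996993/16 ≈ 249812.062.
Nearest whole frame: 249812.

249812 frames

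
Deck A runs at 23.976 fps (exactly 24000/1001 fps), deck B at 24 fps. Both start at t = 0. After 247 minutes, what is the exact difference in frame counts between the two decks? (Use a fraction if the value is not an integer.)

247 min = 14820 s.
A emits 24000/1001 × 14820 = 27360000/77 frames; B emits 24 × 14820 = 355680.
Difference = 27360/77 frames (≈ 355.3247); B is ahead of A.

27360/77 frames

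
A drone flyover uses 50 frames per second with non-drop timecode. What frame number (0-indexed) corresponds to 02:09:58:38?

Total seconds to the label: (2 × 3600 + 9 × 60 + 58) = 7798.
Frame index = 7798 × 50 + 38 = 389938.

frame 389938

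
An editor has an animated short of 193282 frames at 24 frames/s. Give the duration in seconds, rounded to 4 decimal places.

8053.4167 seconds

Running time = 193282 × 1/24 = 96641/12 s ≈ 8053.4167 s.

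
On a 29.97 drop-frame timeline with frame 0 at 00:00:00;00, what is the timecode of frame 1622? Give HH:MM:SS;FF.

Each 10-minute DF block holds 10 × 60 × 30 − 9 × 2 = 17982 frames. 1622 ÷ 17982 → 0 full blocks, remainder 1622.
Within the partial block the first minute is 1800 frames and each further minute 1798, so 0 further minute boundaries passed. Total skipped labels = 18 × 0 + 2 × 0 = 0.
Non-drop label index = 1622 + 0 = 1622; at 30 labels/s that is 00:00:54:02, i.e. DF 00:00:54;02.

00:00:54;02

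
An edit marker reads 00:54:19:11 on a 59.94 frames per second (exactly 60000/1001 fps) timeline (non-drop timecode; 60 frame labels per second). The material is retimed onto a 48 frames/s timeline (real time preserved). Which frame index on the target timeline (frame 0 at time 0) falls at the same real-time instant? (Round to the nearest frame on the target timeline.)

frame 156597

Source frame index: (0×3600 + 54×60 + 19) × 60 + 11 = 195551.
Real time: 195551 / (60000/1001) = 195746551/60000 s.
Target frame: (195746551/60000) × (48) = 195746551/1250 ≈ 156597.241 → 156597.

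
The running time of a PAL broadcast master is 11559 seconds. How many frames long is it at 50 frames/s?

Frames = 11559 × 50 = 577950.

577950 frames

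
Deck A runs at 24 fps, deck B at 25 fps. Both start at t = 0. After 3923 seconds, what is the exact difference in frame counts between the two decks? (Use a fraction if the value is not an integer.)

3923 frames

A emits 24 × 3923 = 94152 frames; B emits 25 × 3923 = 98075.
Difference = 3923 frames; B is ahead of A.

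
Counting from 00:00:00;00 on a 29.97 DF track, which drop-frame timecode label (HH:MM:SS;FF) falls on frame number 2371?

00:01:19;03

Ten DF minutes hold 17982 frames, so frame 2371 lies in block 0 (frames 0–17981) with 2371 frames into that block.
The block's first minute is 1800 frames and the rest 1798 each; 2371 frames reaches minute 1, so 0 × 18 + 1 × 2 = 2 labels have been skipped so far.
Adding those back, label number 2371 + 2 = 2373 at 30 labels/s is 79 s + 3 f = 0 h 1 min 19 s frame 3, i.e. 00:01:19;03.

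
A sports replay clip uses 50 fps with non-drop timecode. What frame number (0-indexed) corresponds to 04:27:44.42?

Total seconds to the label: (4 × 3600 + 27 × 60 + 44) = 16064.
Frame index = 16064 × 50 + 42 = 803242.

803242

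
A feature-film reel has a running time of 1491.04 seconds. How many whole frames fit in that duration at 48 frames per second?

Frames = 1491.04 × 48 = 1789248/25 ≈ 71569.9200.
Complete frames: 71569.

71569 frames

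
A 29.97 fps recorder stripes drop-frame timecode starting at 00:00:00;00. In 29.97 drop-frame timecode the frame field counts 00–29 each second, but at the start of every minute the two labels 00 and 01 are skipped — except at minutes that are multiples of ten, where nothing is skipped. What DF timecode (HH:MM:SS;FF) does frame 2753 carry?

Ten DF minutes hold 17982 frames, so frame 2753 lies in block 0 (frames 0–17981) with 2753 frames into that block.
The block's first minute is 1800 frames and the rest 1798 each; 2753 frames reaches minute 1, so 0 × 18 + 1 × 2 = 2 labels have been skipped so far.
Adding those back, label number 2753 + 2 = 2755 at 30 labels/s is 91 s + 25 f = 0 h 1 min 31 s frame 25, i.e. 00:01:31;25.

00:01:31;25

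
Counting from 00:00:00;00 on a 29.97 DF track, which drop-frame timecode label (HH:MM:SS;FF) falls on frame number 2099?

Each 10-minute DF block holds 10 × 60 × 30 − 9 × 2 = 17982 frames. 2099 ÷ 17982 → 0 full blocks, remainder 2099.
Within the partial block the first minute is 1800 frames and each further minute 1798, so 1 further minute boundary passed. Total skipped labels = 18 × 0 + 2 × 1 = 2.
Non-drop label index = 2099 + 2 = 2101; at 30 labels/s that is 00:01:10:01, i.e. DF 00:01:10;01.

00:01:10;01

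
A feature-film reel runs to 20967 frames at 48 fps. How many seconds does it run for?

436.8125 seconds

Running time = 20967 / (48) = 436.8125 s.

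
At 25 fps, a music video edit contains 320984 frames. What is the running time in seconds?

Running time = 320984 / (25) = 12839.36 s.

12839.36 seconds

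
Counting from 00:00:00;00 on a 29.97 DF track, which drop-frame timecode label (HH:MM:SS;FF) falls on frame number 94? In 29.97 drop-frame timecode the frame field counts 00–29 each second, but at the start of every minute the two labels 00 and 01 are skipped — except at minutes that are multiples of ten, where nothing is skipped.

Each 10-minute DF block holds 10 × 60 × 30 − 9 × 2 = 17982 frames. 94 ÷ 17982 → 0 full blocks, remainder 94.
Within the partial block the first minute is 1800 frames and each further minute 1798, so 0 further minute boundaries passed. Total skipped labels = 18 × 0 + 2 × 0 = 0.
Non-drop label index = 94 + 0 = 94; at 30 labels/s that is 00:00:03:04, i.e. DF 00:00:03;04.

00:00:03;04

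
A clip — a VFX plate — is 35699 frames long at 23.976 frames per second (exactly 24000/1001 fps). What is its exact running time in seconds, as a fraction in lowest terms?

35734699/24000 seconds

Running time = 35699 ÷ (24000/1001) = 35699 × 1001/24000 = 35734699/24000 s.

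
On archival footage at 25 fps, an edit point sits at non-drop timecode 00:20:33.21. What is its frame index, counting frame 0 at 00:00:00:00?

Total seconds to the label: (0 × 3600 + 20 × 60 + 33) = 1233.
Frame index = 1233 × 25 + 21 = 30846.

frame 30846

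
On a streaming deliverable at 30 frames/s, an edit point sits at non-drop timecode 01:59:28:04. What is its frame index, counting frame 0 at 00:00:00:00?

215044

Total seconds to the label: (1 × 3600 + 59 × 60 + 28) = 7168.
Frame index = 7168 × 30 + 4 = 215044.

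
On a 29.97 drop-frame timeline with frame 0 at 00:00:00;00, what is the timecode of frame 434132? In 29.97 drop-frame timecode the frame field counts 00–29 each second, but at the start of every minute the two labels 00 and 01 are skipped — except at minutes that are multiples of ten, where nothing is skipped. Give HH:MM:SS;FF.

04:01:25;16

Ten DF minutes hold 17982 frames, so frame 434132 lies in block 24 (frames 431568–449549) with 2564 frames into that block.
The block's first minute is 1800 frames and the rest 1798 each; 2564 frames reaches minute 1, so 24 × 18 + 1 × 2 = 434 labels have been skipped so far.
Adding those back, label number 434132 + 434 = 434566 at 30 labels/s is 14485 s + 16 f = 4 h 1 min 25 s frame 16, i.e. 04:01:25;16.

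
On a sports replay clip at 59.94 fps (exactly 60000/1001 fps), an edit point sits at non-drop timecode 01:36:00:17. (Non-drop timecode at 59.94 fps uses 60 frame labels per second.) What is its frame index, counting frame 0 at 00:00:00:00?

345617

Total seconds to the label: (1 × 3600 + 36 × 60 + 0) = 5760.
Frame index = 5760 × 60 + 17 = 345617.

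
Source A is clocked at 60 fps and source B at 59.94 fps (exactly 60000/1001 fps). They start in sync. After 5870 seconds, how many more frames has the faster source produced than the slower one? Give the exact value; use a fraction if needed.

352200/1001 frames

A emits 60 × 5870 = 352200 frames; B emits 60000/1001 × 5870 = 352200000/1001.
Difference = 352200/1001 frames (≈ 351.8482); B is behind A.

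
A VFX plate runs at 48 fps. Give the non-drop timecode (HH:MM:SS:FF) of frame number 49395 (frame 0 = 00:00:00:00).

49395 ÷ 48 = 1029 full seconds, remainder 3 frames.
1029 s = 0 h 17 min 9 s.
Timecode: 00:17:09:03.

00:17:09:03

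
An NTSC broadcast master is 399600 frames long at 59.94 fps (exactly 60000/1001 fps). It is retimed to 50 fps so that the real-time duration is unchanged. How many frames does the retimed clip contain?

Target frames = source frames × (target rate / source rate) = 399600 × (50)/(60000/1001) = 399600 × 1001/1200 = 333333.

333333 frames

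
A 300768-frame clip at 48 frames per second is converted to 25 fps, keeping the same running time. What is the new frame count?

Target frames = source frames × (target rate / source rate) = 300768 × (25)/(48) = 300768 × 25/48 = 156650.

156650 frames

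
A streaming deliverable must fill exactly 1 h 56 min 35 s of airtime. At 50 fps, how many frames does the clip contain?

349750 frames

1 h 56 min 35 s = 6995 s.
Frames = 6995 × 50 = 349750.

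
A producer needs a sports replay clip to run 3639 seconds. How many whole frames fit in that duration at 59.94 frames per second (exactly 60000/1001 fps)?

Frames = 3639 × 60000/1001 = 218340000/1001 ≈ 218121.8781.
Complete frames: 218121.

218121 frames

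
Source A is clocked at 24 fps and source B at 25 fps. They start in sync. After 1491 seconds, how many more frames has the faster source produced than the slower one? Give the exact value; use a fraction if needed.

A emits 24 × 1491 = 35784 frames; B emits 25 × 1491 = 37275.
Difference = 1491 frames; B is ahead of A.

1491 frames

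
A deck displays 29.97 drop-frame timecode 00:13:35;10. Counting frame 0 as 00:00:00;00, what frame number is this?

As if non-drop at 30 labels/s: (0 × 3600 + 13 × 60 + 35) × 30 + 10 = 24460.
Minute boundaries passed: 13; those not divisible by 10: 13 − 1 = 12; dropped labels = 2 × 12 = 24.
Actual frame index = 24460 − 24 = 24436.

24436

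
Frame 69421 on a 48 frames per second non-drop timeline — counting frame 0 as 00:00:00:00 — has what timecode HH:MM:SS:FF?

69421 ÷ 48 = 1446 full seconds, remainder 13 frames.
1446 s = 0 h 24 min 6 s.
Timecode: 00:24:06:13.

00:24:06:13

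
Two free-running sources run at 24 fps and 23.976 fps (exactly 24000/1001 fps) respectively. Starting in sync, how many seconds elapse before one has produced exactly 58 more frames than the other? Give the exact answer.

29029/12 seconds

The gap grows by |24000/1001 − 24| = 24/1001 frames per second.
Time for a 58-frame gap: 58 ÷ (24/1001) = 29029/12 s.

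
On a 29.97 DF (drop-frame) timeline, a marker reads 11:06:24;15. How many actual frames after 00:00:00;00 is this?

As if non-drop at 30 labels/s: (11 × 3600 + 6 × 60 + 24) × 30 + 15 = 1199535.
Minute boundaries passed: 666; those not divisible by 10: 666 − 66 = 600; dropped labels = 2 × 600 = 1200.
Actual frame index = 1199535 − 1200 = 1198335.

1198335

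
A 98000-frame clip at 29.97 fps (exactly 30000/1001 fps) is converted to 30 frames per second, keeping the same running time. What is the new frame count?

98098 frames

Target frames = source frames × (target rate / source rate) = 98000 × (30)/(30000/1001) = 98000 × 1001/1000 = 98098.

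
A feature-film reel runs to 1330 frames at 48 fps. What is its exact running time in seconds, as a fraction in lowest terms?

665/24 seconds

Running time = 1330 ÷ (48) = 1330 × 1/48 = 665/24 s.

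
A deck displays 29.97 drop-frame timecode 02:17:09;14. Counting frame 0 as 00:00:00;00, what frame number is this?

246636

Complete 10-minute blocks: 13, each 17982 frames → 233766.
Remaining 7 whole minutes in the current block: 1800 + 6 × 1798 = 12588 frames.
Within the current minute: 9 × 30 + 14 − 2 = 282 (labels ;00/;01 skipped at this minute). Total = 233766 + 12588 + 282 = 246636.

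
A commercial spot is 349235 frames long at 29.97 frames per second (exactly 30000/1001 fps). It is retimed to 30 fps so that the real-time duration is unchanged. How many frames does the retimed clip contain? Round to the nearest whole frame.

Frames at target rate = 349235 × (30) / (30000/1001) = 69916847/200 ≈ 349584.235.
Nearest whole frame: 349584.

349584 frames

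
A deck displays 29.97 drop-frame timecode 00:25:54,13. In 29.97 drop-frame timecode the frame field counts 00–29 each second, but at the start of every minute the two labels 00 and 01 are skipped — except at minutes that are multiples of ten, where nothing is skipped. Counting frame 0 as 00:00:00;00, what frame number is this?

46587

As if non-drop at 30 labels/s: (0 × 3600 + 25 × 60 + 54) × 30 + 13 = 46633.
Minute boundaries passed: 25; those not divisible by 10: 25 − 2 = 23; dropped labels = 2 × 23 = 46.
Actual frame index = 46633 − 46 = 46587.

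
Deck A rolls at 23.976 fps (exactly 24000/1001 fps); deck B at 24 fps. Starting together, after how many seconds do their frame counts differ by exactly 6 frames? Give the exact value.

The gap grows by |24 − 24000/1001| = 24/1001 frames per second.
Time for a 6-frame gap: 6 ÷ (24/1001) = 250.25 s.

250.25 seconds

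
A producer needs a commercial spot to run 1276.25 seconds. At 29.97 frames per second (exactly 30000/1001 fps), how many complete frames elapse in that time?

Frames = 1276.25 × 30000/1001 = 38287500/1001 ≈ 38249.2507.
Complete frames: 38249.

38249 frames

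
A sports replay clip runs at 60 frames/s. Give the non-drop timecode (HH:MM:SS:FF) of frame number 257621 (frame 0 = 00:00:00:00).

257621 ÷ 60 = 4293 full seconds, remainder 41 frames.
4293 s = 1 h 11 min 33 s.
Timecode: 01:11:33:41.

01:11:33:41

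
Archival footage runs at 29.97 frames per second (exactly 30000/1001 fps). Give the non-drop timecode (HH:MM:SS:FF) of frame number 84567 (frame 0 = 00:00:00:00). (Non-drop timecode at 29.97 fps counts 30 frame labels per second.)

84567 ÷ 30 = 2818 full seconds, remainder 27 frames.
2818 s = 0 h 46 min 58 s.
Timecode: 00:46:58:27.

00:46:58:27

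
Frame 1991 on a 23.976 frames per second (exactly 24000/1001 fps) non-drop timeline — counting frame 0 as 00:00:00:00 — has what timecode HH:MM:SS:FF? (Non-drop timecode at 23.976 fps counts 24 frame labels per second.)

00:01:22:23

1991 ÷ 24 = 82 full seconds, remainder 23 frames.
82 s = 0 h 1 min 22 s.
Timecode: 00:01:22:23.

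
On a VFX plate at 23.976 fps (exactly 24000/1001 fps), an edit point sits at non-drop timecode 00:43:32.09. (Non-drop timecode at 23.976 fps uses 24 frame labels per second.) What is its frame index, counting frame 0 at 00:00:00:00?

Total seconds to the label: (0 × 3600 + 43 × 60 + 32) = 2612.
Frame index = 2612 × 24 + 9 = 62697.

frame 62697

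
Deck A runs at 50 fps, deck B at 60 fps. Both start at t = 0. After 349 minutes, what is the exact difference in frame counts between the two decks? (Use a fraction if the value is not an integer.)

209400 frames

349 min = 20940 s.
A emits 50 × 20940 = 1047000 frames; B emits 60 × 20940 = 1256400.
Difference = 209400 frames; B is ahead of A.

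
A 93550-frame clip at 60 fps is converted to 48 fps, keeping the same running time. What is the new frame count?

74840 frames

Target frames = source frames × (target rate / source rate) = 93550 × (48)/(60) = 93550 × 4/5 = 74840.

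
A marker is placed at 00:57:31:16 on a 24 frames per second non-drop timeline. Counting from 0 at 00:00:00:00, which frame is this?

Total seconds to the label: (0 × 3600 + 57 × 60 + 31) = 3451.
Frame index = 3451 × 24 + 16 = 82840.

frame 82840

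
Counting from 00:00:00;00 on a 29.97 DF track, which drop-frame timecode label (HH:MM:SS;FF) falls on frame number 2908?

Ten DF minutes hold 17982 frames, so frame 2908 lies in block 0 (frames 0–17981) with 2908 frames into that block.
The block's first minute is 1800 frames and the rest 1798 each; 2908 frames reaches minute 1, so 0 × 18 + 1 × 2 = 2 labels have been skipped so far.
Adding those back, label number 2908 + 2 = 2910 at 30 labels/s is 97 s + 0 f = 0 h 1 min 37 s frame 0, i.e. 00:01:37;00.

00:01:37;00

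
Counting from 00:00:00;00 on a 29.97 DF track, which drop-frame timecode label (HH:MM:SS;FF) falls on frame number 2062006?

Ten DF minutes hold 17982 frames, so frame 2062006 lies in block 114 (frames 2049948–2067929) with 12058 frames into that block.
The block's first minute is 1800 frames and the rest 1798 each; 12058 frames reaches minute 6, so 114 × 18 + 6 × 2 = 2064 labels have been skipped so far.
Adding those back, label number 2062006 + 2064 = 2064070 at 30 labels/s is 68802 s + 10 f = 19 h 6 min 42 s frame 10, i.e. 19:06:42;10.

19:06:42;10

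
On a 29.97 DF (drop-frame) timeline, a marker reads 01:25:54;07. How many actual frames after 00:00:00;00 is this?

154473

Complete 10-minute blocks: 8, each 17982 frames → 143856.
Remaining 5 whole minutes in the current block: 1800 + 4 × 1798 = 8992 frames.
Within the current minute: 54 × 30 + 7 − 2 = 1625 (labels ;00/;01 skipped at this minute). Total = 143856 + 8992 + 1625 = 154473.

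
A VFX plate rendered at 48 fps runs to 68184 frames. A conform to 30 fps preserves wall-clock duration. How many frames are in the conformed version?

42615 frames

Target frames = source frames × (target rate / source rate) = 68184 × (30)/(48) = 68184 × 5/8 = 42615.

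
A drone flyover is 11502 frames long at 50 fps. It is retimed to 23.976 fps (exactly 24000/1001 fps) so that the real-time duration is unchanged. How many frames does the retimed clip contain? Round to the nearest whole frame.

5515 frames

Frames at target rate = 11502 × (24000/1001) / (50) = 5520960/1001 ≈ 5515.445.
Nearest whole frame: 5515.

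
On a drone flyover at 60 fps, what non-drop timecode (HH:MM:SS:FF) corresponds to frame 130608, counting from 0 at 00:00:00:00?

130608 ÷ 60 = 2176 full seconds, remainder 48 frames.
2176 s = 0 h 36 min 16 s.
Timecode: 00:36:16:48.

00:36:16:48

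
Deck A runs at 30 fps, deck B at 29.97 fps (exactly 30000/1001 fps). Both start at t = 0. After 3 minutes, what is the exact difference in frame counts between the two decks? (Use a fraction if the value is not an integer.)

5400/1001 frames

3 min = 180 s.
A emits 30 × 180 = 5400 frames; B emits 30000/1001 × 180 = 5400000/1001.
Difference = 5400/1001 frames (≈ 5.3946); B is behind A.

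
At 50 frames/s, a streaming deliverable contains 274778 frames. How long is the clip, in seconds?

5495.56 seconds

Running time = 274778 / (50) = 5495.56 s.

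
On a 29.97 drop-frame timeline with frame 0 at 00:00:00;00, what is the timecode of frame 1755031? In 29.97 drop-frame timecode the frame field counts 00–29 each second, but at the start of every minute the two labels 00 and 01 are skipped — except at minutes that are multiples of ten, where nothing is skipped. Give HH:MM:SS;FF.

16:15:59;17

Each 10-minute DF block holds 10 × 60 × 30 − 9 × 2 = 17982 frames. 1755031 ÷ 17982 → 97 full blocks, remainder 10777.
Within the partial block the first minute is 1800 frames and each further minute 1798, so 5 further minute boundaries passed. Total skipped labels = 18 × 97 + 2 × 5 = 1756.
Non-drop label index = 1755031 + 1756 = 1756787; at 30 labels/s that is 16:15:59:17, i.e. DF 16:15:59;17.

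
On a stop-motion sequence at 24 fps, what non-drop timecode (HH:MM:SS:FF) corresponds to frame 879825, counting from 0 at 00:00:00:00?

10:10:59:09

879825 ÷ 24 = 36659 full seconds, remainder 9 frames.
36659 s = 10 h 10 min 59 s.
Timecode: 10:10:59:09.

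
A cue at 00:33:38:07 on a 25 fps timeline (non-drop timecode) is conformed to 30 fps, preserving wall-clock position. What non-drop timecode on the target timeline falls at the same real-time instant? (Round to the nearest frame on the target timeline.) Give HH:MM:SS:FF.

Source frame index: (0×3600 + 33×60 + 38) × 25 + 7 = 50457.
Real time: 50457 / (25) = 50457/25 s.
Target frame: (50457/25) × (30) = 302742/5 ≈ 60548.400 → 60548.
At 30 labels/s: frame 60548 → 00:33:38:08.

00:33:38:08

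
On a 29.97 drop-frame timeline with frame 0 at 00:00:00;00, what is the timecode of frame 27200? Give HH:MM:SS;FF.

Each 10-minute DF block holds 10 × 60 × 30 − 9 × 2 = 17982 frames. 27200 ÷ 17982 → 1 full block, remainder 9218.
Within the partial block the first minute is 1800 frames and each further minute 1798, so 5 further minute boundaries passed. Total skipped labels = 18 × 1 + 2 × 5 = 28.
Non-drop label index = 27200 + 28 = 27228; at 30 labels/s that is 00:15:07:18, i.e. DF 00:15:07;18.

00:15:07;18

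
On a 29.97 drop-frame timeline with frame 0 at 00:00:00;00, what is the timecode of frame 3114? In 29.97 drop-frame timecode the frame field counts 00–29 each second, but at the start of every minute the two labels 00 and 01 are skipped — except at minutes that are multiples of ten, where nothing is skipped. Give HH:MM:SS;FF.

00:01:43;26

Each 10-minute DF block holds 10 × 60 × 30 − 9 × 2 = 17982 frames. 3114 ÷ 17982 → 0 full blocks, remainder 3114.
Within the partial block the first minute is 1800 frames and each further minute 1798, so 1 further minute boundary passed. Total skipped labels = 18 × 0 + 2 × 1 = 2.
Non-drop label index = 3114 + 2 = 3116; at 30 labels/s that is 00:01:43:26, i.e. DF 00:01:43;26.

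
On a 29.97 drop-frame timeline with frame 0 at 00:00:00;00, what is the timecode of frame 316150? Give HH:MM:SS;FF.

02:55:48;26

Ten DF minutes hold 17982 frames, so frame 316150 lies in block 17 (frames 305694–323675) with 10456 frames into that block.
The block's first minute is 1800 frames and the rest 1798 each; 10456 frames reaches minute 5, so 17 × 18 + 5 × 2 = 316 labels have been skipped so far.
Adding those back, label number 316150 + 316 = 316466 at 30 labels/s is 10548 s + 26 f = 2 h 55 min 48 s frame 26, i.e. 02:55:48;26.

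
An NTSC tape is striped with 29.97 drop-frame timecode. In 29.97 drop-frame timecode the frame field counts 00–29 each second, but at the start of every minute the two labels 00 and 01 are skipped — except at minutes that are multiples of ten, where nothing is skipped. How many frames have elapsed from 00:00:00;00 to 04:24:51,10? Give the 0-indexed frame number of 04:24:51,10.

476264

Complete 10-minute blocks: 26, each 17982 frames → 467532.
Remaining 4 whole minutes in the current block: 1800 + 3 × 1798 = 7194 frames.
Within the current minute: 51 × 30 + 10 − 2 = 1538 (labels ;00/;01 skipped at this minute). Total = 467532 + 7194 + 1538 = 476264.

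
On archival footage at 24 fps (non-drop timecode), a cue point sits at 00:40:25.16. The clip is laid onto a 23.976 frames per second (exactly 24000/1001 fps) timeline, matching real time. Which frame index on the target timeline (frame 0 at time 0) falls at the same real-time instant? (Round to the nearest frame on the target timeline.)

frame 58158

Source frame index: (0×3600 + 40×60 + 25) × 24 + 16 = 58216.
Real time: 58216 / (24) = 7277/3 s.
Target frame: (7277/3) × (24000/1001) = 58216000/1001 ≈ 58157.842 → 58158.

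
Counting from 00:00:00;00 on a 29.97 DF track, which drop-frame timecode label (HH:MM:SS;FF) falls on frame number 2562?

00:01:25;14

Each 10-minute DF block holds 10 × 60 × 30 − 9 × 2 = 17982 frames. 2562 ÷ 17982 → 0 full blocks, remainder 2562.
Within the partial block the first minute is 1800 frames and each further minute 1798, so 1 further minute boundary passed. Total skipped labels = 18 × 0 + 2 × 1 = 2.
Non-drop label index = 2562 + 2 = 2564; at 30 labels/s that is 00:01:25:14, i.e. DF 00:01:25;14.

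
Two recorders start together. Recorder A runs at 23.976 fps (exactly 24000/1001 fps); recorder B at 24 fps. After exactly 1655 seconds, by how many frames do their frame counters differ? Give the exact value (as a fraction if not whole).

A emits 24000/1001 × 1655 = 39720000/1001 frames; B emits 24 × 1655 = 39720.
Difference = 39720/1001 frames (≈ 39.6803); B is ahead of A.

39720/1001 frames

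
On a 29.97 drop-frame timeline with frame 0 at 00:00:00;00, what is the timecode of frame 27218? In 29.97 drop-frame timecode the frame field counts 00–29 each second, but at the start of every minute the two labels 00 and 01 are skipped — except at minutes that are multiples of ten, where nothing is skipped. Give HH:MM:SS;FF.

Ten DF minutes hold 17982 frames, so frame 27218 lies in block 1 (frames 17982–35963) with 9236 frames into that block.
The block's first minute is 1800 frames and the rest 1798 each; 9236 frames reaches minute 5, so 1 × 18 + 5 × 2 = 28 labels have been skipped so far.
Adding those back, label number 27218 + 28 = 27246 at 30 labels/s is 908 s + 6 f = 0 h 15 min 8 s frame 6, i.e. 00:15:08;06.

00:15:08;06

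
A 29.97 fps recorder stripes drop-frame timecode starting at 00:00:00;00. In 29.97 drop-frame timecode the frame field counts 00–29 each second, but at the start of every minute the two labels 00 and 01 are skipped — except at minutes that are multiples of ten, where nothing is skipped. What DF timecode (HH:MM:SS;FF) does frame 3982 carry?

Each 10-minute DF block holds 10 × 60 × 30 − 9 × 2 = 17982 frames. 3982 ÷ 17982 → 0 full blocks, remainder 3982.
Within the partial block the first minute is 1800 frames and each further minute 1798, so 2 further minute boundaries passed. Total skipped labels = 18 × 0 + 2 × 2 = 4.
Non-drop label index = 3982 + 4 = 3986; at 30 labels/s that is 00:02:12:26, i.e. DF 00:02:12;26.

00:02:12;26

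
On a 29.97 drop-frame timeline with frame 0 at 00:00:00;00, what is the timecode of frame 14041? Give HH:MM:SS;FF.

00:07:48;15

Each 10-minute DF block holds 10 × 60 × 30 − 9 × 2 = 17982 frames. 14041 ÷ 17982 → 0 full blocks, remainder 14041.
Within the partial block the first minute is 1800 frames and each further minute 1798, so 7 further minute boundaries passed. Total skipped labels = 18 × 0 + 2 × 7 = 14.
Non-drop label index = 14041 + 14 = 14055; at 30 labels/s that is 00:07:48:15, i.e. DF 00:07:48;15.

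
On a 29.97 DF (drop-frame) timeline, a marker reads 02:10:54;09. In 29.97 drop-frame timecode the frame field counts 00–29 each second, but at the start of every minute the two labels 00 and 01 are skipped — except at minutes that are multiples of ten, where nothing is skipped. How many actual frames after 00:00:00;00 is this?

235395

As if non-drop at 30 labels/s: (2 × 3600 + 10 × 60 + 54) × 30 + 9 = 235629.
Minute boundaries passed: 130; those not divisible by 10: 130 − 13 = 117; dropped labels = 2 × 117 = 234.
Actual frame index = 235629 − 234 = 235395.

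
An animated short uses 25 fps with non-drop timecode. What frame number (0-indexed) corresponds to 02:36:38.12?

frame 234962

Total seconds to the label: (2 × 3600 + 36 × 60 + 38) = 9398.
Frame index = 9398 × 25 + 12 = 234962.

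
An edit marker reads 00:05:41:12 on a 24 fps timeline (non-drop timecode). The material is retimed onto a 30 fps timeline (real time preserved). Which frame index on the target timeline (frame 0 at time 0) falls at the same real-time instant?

frame 10245

Source frame index: (0×3600 + 5×60 + 41) × 24 + 12 = 8196.
Real time: 8196 / (24) = 683/2 s.
Target frame: (683/2) × (30) = 10245.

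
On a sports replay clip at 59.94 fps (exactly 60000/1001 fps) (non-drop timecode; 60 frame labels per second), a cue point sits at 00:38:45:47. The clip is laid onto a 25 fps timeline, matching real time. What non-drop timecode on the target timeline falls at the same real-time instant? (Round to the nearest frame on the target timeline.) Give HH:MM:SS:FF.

00:38:48:03

Source frame index: (0×3600 + 38×60 + 45) × 60 + 47 = 139547.
Real time: 139547 / (60000/1001) = 139686547/60000 s.
Target frame: (139686547/60000) × (25) = 139686547/2400 ≈ 58202.728 → 58203.
At 25 labels/s: frame 58203 → 00:38:48:03.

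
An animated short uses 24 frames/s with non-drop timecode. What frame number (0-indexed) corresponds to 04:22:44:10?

Total seconds to the label: (4 × 3600 + 22 × 60 + 44) = 15764.
Frame index = 15764 × 24 + 10 = 378346.

frame 378346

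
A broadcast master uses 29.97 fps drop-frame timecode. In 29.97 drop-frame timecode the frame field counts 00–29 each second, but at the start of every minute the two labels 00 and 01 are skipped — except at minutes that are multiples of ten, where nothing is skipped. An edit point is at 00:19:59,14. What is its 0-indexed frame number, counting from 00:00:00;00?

35948

As if non-drop at 30 labels/s: (0 × 3600 + 19 × 60 + 59) × 30 + 14 = 35984.
Minute boundaries passed: 19; those not divisible by 10: 19 − 1 = 18; dropped labels = 2 × 18 = 36.
Actual frame index = 35984 − 36 = 35948.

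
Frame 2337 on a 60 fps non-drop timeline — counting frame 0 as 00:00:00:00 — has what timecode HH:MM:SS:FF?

2337 ÷ 60 = 38 full seconds, remainder 57 frames.
38 s = 0 h 0 min 38 s.
Timecode: 00:00:38:57.

00:00:38:57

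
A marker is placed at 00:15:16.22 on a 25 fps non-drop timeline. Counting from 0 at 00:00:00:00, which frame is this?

Total seconds to the label: (0 × 3600 + 15 × 60 + 16) = 916.
Frame index = 916 × 25 + 22 = 22922.

frame 22922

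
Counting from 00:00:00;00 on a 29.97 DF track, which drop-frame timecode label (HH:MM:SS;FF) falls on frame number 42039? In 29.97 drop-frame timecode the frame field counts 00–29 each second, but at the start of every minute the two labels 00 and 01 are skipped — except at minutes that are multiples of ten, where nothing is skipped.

Each 10-minute DF block holds 10 × 60 × 30 − 9 × 2 = 17982 frames. 42039 ÷ 17982 → 2 full blocks, remainder 6075.
Within the partial block the first minute is 1800 frames and each further minute 1798, so 3 further minute boundaries passed. Total skipped labels = 18 × 2 + 2 × 3 = 42.
Non-drop label index = 42039 + 42 = 42081; at 30 labels/s that is 00:23:22:21, i.e. DF 00:23:22;21.

00:23:22;21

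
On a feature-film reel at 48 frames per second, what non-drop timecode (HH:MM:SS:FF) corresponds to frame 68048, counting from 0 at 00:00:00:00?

68048 ÷ 48 = 1417 full seconds, remainder 32 frames.
1417 s = 0 h 23 min 37 s.
Timecode: 00:23:37:32.

00:23:37:32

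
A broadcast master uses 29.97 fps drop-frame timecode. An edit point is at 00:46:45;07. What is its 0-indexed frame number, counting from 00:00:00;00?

Complete 10-minute blocks: 4, each 17982 frames → 71928.
Remaining 6 whole minutes in the current block: 1800 + 5 × 1798 = 10790 frames.
Within the current minute: 45 × 30 + 7 − 2 = 1355 (labels ;00/;01 skipped at this minute). Total = 71928 + 10790 + 1355 = 84073.

84073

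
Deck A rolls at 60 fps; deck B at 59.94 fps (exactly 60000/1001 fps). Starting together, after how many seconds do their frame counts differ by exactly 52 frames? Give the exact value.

The gap grows by |60000/1001 − 60| = 60/1001 frames per second.
Time for a 52-frame gap: 52 ÷ (60/1001) = 13013/15 s.

13013/15 seconds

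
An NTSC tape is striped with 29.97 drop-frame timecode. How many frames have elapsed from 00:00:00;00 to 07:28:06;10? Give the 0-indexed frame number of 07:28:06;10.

805782

Complete 10-minute blocks: 44, each 17982 frames → 791208.
Remaining 8 whole minutes in the current block: 1800 + 7 × 1798 = 14386 frames.
Within the current minute: 6 × 30 + 10 − 2 = 188 (labels ;00/;01 skipped at this minute). Total = 791208 + 14386 + 188 = 805782.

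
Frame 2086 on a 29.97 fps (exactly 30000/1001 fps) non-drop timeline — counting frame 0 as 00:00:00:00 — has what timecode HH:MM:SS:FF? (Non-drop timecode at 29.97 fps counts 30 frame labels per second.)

2086 ÷ 30 = 69 full seconds, remainder 16 frames.
69 s = 0 h 1 min 9 s.
Timecode: 00:01:09:16.

00:01:09:16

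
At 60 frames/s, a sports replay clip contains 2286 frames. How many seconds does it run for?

Running time = 2286 / (60) = 38.1 s.

38.1 seconds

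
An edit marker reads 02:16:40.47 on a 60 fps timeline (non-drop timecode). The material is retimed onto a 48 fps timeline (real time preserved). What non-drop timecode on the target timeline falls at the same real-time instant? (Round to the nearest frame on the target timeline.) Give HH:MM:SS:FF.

02:16:40:38

Source frame index: (2×3600 + 16×60 + 40) × 60 + 47 = 492047.
Real time: 492047 / (60) = 492047/60 s.
Target frame: (492047/60) × (48) = 1968188/5 ≈ 393637.600 → 393638.
At 48 labels/s: frame 393638 → 02:16:40:38.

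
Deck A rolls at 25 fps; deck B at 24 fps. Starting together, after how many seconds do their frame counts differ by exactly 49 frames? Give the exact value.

The gap grows by |24 − 25| = 1 frame per second.
Time for a 49-frame gap: 49 ÷ (1) = 49 s.

49 seconds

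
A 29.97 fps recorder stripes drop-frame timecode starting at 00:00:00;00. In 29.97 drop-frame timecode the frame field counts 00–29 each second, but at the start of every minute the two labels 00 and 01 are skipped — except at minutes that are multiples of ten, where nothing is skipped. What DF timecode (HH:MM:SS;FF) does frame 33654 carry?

00:18:42;28

Each 10-minute DF block holds 10 × 60 × 30 − 9 × 2 = 17982 frames. 33654 ÷ 17982 → 1 full block, remainder 15672.
Within the partial block the first minute is 1800 frames and each further minute 1798, so 8 further minute boundaries passed. Total skipped labels = 18 × 1 + 2 × 8 = 34.
Non-drop label index = 33654 + 34 = 33688; at 30 labels/s that is 00:18:42:28, i.e. DF 00:18:42;28.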